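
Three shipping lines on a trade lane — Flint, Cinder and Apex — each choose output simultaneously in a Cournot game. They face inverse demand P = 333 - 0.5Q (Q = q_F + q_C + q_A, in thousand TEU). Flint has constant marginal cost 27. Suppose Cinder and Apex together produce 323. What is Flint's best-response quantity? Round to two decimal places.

With rivals' combined output fixed at 323, Flint's profit is π_F = (333 - (1/2)·323 - (1/2)q_F)q_F - (27q_F) = (343/2 - (1/2)q_F)q_F - (27q_F).
∂π_F/∂q_F = 289/2 - q_F = 0, so q_F = 289/2.

144.50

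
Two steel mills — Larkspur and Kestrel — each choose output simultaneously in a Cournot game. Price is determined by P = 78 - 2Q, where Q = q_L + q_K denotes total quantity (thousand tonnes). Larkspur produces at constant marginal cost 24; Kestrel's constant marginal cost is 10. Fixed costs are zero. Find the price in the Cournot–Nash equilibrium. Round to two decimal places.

Larkspur's profit: π_L = (78 - 2Q)q_L - (24q_L). Setting ∂π_L/∂q_L = 0: 54 - 4q_L - 2(q_K) = 0.
Kestrel's first-order condition: 68 - 4q_K - 2(q_L) = 0.
Rearranging gives the reaction functions q_L = (54 - 2q_K)/4 and q_K = (68 - 2q_L)/4.
Substituting one into the other gives q_L = 20/3 and q_K = 41/3.
Total output Q = 61/3, so price P = 78 - 2·(61/3) = 112/3.

37.33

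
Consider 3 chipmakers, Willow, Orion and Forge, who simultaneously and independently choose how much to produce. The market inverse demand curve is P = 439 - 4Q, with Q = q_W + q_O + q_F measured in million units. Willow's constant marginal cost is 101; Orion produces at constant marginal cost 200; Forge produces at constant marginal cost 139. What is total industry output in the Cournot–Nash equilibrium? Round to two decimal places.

54.81

Willow's profit: π_W = (439 - 4Q)q_W - (101q_W). Setting ∂π_W/∂q_W = 0: 338 - 8q_W - 4(q_O + q_F) = 0.
Orion's profit: π_O = (439 - 4Q)q_O - (200q_O). Setting ∂π_O/∂q_O = 0: 239 - 8q_O - 4(q_W + q_F) = 0.
Forge's first-order condition: 300 - 8q_F - 4(q_W + q_O) = 0.
Adding the 3 first-order conditions: 877 − 16Q = 0, so Q = 877/16.
Back-substituting: q_W = (338 − 877/4)/4 = 475/16, q_O = (239 − 877/4)/4 = 79/16, q_F = (300 − 877/4)/4 = 323/16.
Total output Q = 475/16 + 79/16 + 323/16 = 877/16.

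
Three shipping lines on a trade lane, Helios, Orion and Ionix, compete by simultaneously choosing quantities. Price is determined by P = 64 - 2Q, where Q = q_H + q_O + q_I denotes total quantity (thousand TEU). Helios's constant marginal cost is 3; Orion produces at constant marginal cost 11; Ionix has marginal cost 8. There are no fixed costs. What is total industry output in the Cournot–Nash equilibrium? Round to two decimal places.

21.25

Helios's profit: π_H = (64 - 2Q)q_H - (3q_H). Setting ∂π_H/∂q_H = 0: 61 - 4q_H - 2(q_O + q_I) = 0.
Orion's first-order condition: 53 - 4q_O - 2(q_H + q_I) = 0.
Ionix's first-order condition: 56 - 4q_I - 2(q_H + q_O) = 0.
Summing all 3 equations gives 170 − 8Q = 0, hence Q = 85/4.
Back-substituting: q_H = (61 − 85/2)/2 = 37/4, q_O = (53 − 85/2)/2 = 21/4, q_I = (56 − 85/2)/2 = 27/4.
Total output Q = 37/4 + 21/4 + 27/4 = 85/4.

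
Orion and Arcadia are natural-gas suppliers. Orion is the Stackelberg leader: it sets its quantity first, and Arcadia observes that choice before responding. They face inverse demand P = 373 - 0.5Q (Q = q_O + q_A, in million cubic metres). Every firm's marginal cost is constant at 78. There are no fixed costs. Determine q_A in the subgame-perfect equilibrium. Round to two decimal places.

147.50

The follower Arcadia best-responds to any q_O: π_A = (373 - 0.5Q)q_A - 78q_A.
Follower FOC: 295 - (1/2)q_O - q_A = 0, so q_A(q_O) = (295 - (1/2)q_O).
Orion substitutes q_A(q_O) into its own profit: π_O = q_O(373 - (1/2)q_O - (295 - (1/2)q_O)/2) - 78q_O = (451/2 - (1/4)q_O)q_O - 78q_O.
The leader's first-order condition 295/2 - (1/2)q_O = 0 yields q_O = 295.
Then q_A = (295 - (1/2)·295) = 295/2.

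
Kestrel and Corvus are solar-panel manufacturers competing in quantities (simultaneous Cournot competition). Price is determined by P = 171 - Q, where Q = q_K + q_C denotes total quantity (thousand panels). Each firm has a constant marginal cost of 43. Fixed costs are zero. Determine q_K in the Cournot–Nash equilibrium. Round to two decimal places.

42.67

Each firm earns π_i = (171 - Q)q_i - 43q_i.
Setting ∂π_i/∂q_i = 0 with rivals' quantities fixed: 128 - 2q_i - q_j = 0.
With identical firms every q_j equals q_i, so q_j = q_i and 128 = 3q_i, giving q_i = 128/3.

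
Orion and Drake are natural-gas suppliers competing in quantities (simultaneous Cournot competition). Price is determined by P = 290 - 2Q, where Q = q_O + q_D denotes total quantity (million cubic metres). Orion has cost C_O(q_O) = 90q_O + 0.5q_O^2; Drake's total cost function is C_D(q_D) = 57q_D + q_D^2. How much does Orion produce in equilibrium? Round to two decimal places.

28.23

Orion's profit: π_O = (290 - 2Q)q_O - (90q_O + (1/2)q_O²). Setting ∂π_O/∂q_O = 0: 200 - 5q_O - 2(q_D) = 0.
Drake's first-order condition: 233 - 6q_D - 2(q_O) = 0.
Rearranging gives the reaction functions q_O = (200 - 2q_D)/5 and q_D = (233 - 2q_O)/6.
Solving the pair: q_O = 367/13, q_D = 765/26.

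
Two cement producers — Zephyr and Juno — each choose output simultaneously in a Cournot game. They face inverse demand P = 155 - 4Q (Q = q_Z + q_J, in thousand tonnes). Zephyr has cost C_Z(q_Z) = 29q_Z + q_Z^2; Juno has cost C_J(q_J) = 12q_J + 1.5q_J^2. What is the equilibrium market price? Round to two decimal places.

80.96

Zephyr's profit: π_Z = (155 - 4Q)q_Z - (29q_Z + q_Z²). Setting ∂π_Z/∂q_Z = 0: 126 - 10q_Z - 4(q_J) = 0.
Juno's profit: π_J = (155 - 4Q)q_J - (12q_J + (3/2)q_J²). Setting ∂π_J/∂q_J = 0: 143 - 11q_J - 4(q_Z) = 0.
Rearranging gives the reaction functions q_Z = (126 - 4q_J)/10 and q_J = (143 - 4q_Z)/11.
Substituting one into the other gives q_Z = 407/47 and q_J = 463/47.
Total output Q = 870/47, so price P = 155 - 4·(870/47) = 80.9574.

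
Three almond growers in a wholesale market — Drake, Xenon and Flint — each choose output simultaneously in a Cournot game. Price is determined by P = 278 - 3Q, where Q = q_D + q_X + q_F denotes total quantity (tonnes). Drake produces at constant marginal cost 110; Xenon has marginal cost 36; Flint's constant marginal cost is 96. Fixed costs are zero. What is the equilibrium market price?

Drake's profit: π_D = (278 - 3Q)q_D - (110q_D). Setting ∂π_D/∂q_D = 0: 168 - 6q_D - 3(q_X + q_F) = 0.
Xenon's first-order condition: 242 - 6q_X - 3(q_D + q_F) = 0.
Flint's profit: π_F = (278 - 3Q)q_F - (96q_F). Setting ∂π_F/∂q_F = 0: 182 - 6q_F - 3(q_D + q_X) = 0.
Adding the 3 first-order conditions: 592 − 12Q = 0, so Q = 148/3.
Back-substituting: q_D = (168 − 148)/3 = 20/3, q_X = (242 − 148)/3 = 94/3, q_F = (182 − 148)/3 = 34/3.
Total output Q = 148/3, so price P = 278 - 3·(148/3) = 130.

130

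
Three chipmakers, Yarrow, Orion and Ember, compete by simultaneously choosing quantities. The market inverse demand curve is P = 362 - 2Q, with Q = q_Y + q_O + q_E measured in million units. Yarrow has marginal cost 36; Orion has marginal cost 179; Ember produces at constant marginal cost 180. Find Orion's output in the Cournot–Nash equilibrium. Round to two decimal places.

Yarrow's profit: π_Y = (362 - 2Q)q_Y - (36q_Y). Setting ∂π_Y/∂q_Y = 0: 326 - 4q_Y - 2(q_O + q_E) = 0.
Orion's profit: π_O = (362 - 2Q)q_O - (179q_O). Setting ∂π_O/∂q_O = 0: 183 - 4q_O - 2(q_Y + q_E) = 0.
Ember's first-order condition: 182 - 4q_E - 2(q_Y + q_O) = 0.
Adding the 3 conditions: 691 − 4Q − 4Q = 0, i.e. Q = 691/8.
Back-substituting: q_Y = (326 − 691/4)/2 = 613/8, q_O = (183 − 691/4)/2 = 41/8, q_E = (182 − 691/4)/2 = 37/8.

5.13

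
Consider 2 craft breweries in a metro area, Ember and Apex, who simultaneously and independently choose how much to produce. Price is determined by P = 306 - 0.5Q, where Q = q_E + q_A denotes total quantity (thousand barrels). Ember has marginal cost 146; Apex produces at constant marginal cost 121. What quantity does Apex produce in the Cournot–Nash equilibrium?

Ember's profit: π_E = (306 - 0.5Q)q_E - (146q_E). Setting ∂π_E/∂q_E = 0: 160 - q_E - (1/2)(q_A) = 0.
Apex's first-order condition: 185 - q_A - (1/2)(q_E) = 0.
So q_E = (160 - (1/2)q_A) and q_A = (185 - (1/2)q_E).
Solving the pair: q_E = 90, q_A = 140.

140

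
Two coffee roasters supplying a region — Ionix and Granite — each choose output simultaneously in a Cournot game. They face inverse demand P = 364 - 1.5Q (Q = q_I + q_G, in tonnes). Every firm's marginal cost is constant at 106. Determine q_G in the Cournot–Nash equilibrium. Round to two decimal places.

57.33

Each firm earns π_i = (364 - 1.5Q)q_i - 106q_i.
Setting ∂π_i/∂q_i = 0 with rivals' quantities fixed: 258 - 3q_i - (3/2)q_j = 0.
With identical firms every q_j equals q_i, so q_j = q_i and 258 = (9/2)q_i, giving q_i = 172/3.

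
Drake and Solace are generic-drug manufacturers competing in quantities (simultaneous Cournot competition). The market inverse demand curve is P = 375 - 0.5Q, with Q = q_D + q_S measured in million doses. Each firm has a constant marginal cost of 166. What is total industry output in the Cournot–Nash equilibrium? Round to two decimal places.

278.67

A representative firm's profit is π_i = q_i(375 - 0.5Q) - 166q_i.
Setting ∂π_i/∂q_i = 0 with rivals' quantities fixed: 209 - q_i - (1/2)q_j = 0.
With identical firms every q_j equals q_i, so q_j = q_i and 209 = (3/2)q_i, giving q_i = 418/3.
Total output Q = 418/3 + 418/3 = 836/3.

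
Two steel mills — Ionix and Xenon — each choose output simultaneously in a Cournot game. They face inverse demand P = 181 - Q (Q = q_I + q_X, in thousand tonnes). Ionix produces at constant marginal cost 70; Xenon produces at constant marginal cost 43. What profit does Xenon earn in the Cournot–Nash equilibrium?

3025

Ionix's profit: π_I = (181 - Q)q_I - (70q_I). Setting ∂π_I/∂q_I = 0: 111 - 2q_I - (q_X) = 0.
Xenon's first-order condition: 138 - 2q_X - (q_I) = 0.
So q_I = (111 - q_X)/2 and q_X = (138 - q_I)/2.
Substituting one into the other gives q_I = 28 and q_X = 55.
Price P = 181 - 83 = 98.
Xenon's profit: (98 - 43)·55 = 3025.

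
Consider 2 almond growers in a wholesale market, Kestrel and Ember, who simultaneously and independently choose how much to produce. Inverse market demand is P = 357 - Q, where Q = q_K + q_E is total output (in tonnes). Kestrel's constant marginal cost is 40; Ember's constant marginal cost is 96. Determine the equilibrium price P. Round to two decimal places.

164.33

Kestrel's profit: π_K = (357 - Q)q_K - (40q_K). Setting ∂π_K/∂q_K = 0: 317 - 2q_K - (q_E) = 0.
Ember's profit: π_E = (357 - Q)q_E - (96q_E). Setting ∂π_E/∂q_E = 0: 261 - 2q_E - (q_K) = 0.
So q_K = (317 - q_E)/2 and q_E = (261 - q_K)/2.
Solving the pair: q_K = 373/3, q_E = 205/3.
Total output Q = 578/3, so price P = 357 - 578/3 = 493/3.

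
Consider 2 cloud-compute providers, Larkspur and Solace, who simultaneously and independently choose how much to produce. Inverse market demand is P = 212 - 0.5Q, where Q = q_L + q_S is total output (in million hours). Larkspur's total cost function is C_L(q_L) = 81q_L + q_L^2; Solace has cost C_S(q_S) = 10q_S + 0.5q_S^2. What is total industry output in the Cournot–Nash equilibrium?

Larkspur's profit: π_L = (212 - 0.5Q)q_L - (81q_L + q_L²). Setting ∂π_L/∂q_L = 0: 131 - 3q_L - (1/2)(q_S) = 0.
Solace's first-order condition: 202 - 2q_S - (1/2)(q_L) = 0.
So q_L = (131 - (1/2)q_S)/3 and q_S = (202 - (1/2)q_L)/2.
Substituting one into the other gives q_L = 28 and q_S = 94.
Total output Q = 28 + 94 = 122.

122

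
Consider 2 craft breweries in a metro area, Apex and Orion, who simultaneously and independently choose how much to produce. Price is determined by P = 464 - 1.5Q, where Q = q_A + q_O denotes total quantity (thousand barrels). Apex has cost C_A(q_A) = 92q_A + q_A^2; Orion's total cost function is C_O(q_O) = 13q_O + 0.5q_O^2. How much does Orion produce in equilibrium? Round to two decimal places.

Apex's profit: π_A = (464 - 1.5Q)q_A - (92q_A + q_A²). Setting ∂π_A/∂q_A = 0: 372 - 5q_A - (3/2)(q_O) = 0.
Orion's profit: π_O = (464 - 1.5Q)q_O - (13q_O + (1/2)q_O²). Setting ∂π_O/∂q_O = 0: 451 - 4q_O - (3/2)(q_A) = 0.
So q_A = (372 - (3/2)q_O)/5 and q_O = (451 - (3/2)q_A)/4.
Solving the pair: q_A = 45.7183, q_O = 95.6056.

95.61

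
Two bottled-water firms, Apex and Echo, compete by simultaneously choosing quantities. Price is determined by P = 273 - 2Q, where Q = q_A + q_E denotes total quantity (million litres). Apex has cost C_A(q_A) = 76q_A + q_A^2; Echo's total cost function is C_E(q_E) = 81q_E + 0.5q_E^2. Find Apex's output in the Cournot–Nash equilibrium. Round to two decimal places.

23.12

Apex's profit: π_A = (273 - 2Q)q_A - (76q_A + q_A²). Setting ∂π_A/∂q_A = 0: 197 - 6q_A - 2(q_E) = 0.
Echo's profit: π_E = (273 - 2Q)q_E - (81q_E + (1/2)q_E²). Setting ∂π_E/∂q_E = 0: 192 - 5q_E - 2(q_A) = 0.
So q_A = (197 - 2q_E)/6 and q_E = (192 - 2q_A)/5.
Substituting one into the other gives q_A = 601/26 and q_E = 379/13.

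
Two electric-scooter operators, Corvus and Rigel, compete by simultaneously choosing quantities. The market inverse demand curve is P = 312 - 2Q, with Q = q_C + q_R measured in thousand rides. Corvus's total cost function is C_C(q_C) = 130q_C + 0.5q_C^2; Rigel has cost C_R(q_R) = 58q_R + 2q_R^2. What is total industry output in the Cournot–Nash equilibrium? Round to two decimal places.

Corvus's profit: π_C = (312 - 2Q)q_C - (130q_C + (1/2)q_C²). Setting ∂π_C/∂q_C = 0: 182 - 5q_C - 2(q_R) = 0.
Rigel's profit: π_R = (312 - 2Q)q_R - (58q_R + 2q_R²). Setting ∂π_R/∂q_R = 0: 254 - 8q_R - 2(q_C) = 0.
So q_C = (182 - 2q_R)/5 and q_R = (254 - 2q_C)/8.
Solving the pair: q_C = 79/3, q_R = 151/6.
Total output Q = 79/3 + 151/6 = 103/2.

51.50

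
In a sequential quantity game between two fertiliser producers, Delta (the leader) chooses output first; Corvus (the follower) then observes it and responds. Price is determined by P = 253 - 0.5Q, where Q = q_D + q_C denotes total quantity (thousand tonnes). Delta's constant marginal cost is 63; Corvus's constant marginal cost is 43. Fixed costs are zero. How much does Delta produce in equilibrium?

The follower Corvus best-responds to any q_D: π_C = (253 - 0.5Q)q_C - 43q_C.
∂π_C/∂q_C = 210 - (1/2)q_D - q_C = 0 gives the reaction function q_C = (210 - (1/2)q_D).
The leader anticipates this reaction. Substituting into P = 253 - 0.5Q gives P = 148 - (1/4)q_D, so π_D = (148 - (1/4)q_D)q_D - 63q_D.
The leader's first-order condition 85 - (1/2)q_D = 0 yields q_D = 170.
Then q_C = (210 - (1/2)·170) = 125.

170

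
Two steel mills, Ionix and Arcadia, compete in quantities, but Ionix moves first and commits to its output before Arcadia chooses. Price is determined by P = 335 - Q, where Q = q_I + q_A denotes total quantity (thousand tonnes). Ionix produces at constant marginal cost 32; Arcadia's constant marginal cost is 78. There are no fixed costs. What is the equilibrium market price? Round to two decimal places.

Solve by backward induction. Given q_I, the follower Arcadia maximises π_A = (335 - q_I - q_A)q_A - 78q_A.
Follower FOC: 257 - q_I - 2q_A = 0, so q_A(q_I) = (257 - q_I)/2.
Ionix substitutes q_A(q_I) into its own profit: π_I = q_I(335 - q_I - (257 - q_I)/2) - 32q_I = (413/2 - (1/2)q_I)q_I - 32q_I.
Leader FOC: 349/2 - q_I = 0, so q_I = 349/2.
Then q_A = (257 - 349/2)/2 = 165/4.
Total output Q = 863/4, so price P = 335 - 863/4 = 477/4.

119.25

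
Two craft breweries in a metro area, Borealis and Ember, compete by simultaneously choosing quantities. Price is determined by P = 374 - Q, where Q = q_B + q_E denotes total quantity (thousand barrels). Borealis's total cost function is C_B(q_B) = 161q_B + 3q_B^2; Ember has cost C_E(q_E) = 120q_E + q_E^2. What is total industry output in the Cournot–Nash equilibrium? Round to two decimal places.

77.97

Borealis's profit: π_B = (374 - Q)q_B - (161q_B + 3q_B²). Setting ∂π_B/∂q_B = 0: 213 - 8q_B - (q_E) = 0.
Ember's profit: π_E = (374 - Q)q_E - (120q_E + q_E²). Setting ∂π_E/∂q_E = 0: 254 - 4q_E - (q_B) = 0.
So q_B = (213 - q_E)/8 and q_E = (254 - q_B)/4.
Substituting one into the other gives q_B = 598/31 and q_E = 1819/31.
Total output Q = 598/31 + 1819/31 = 77.9677.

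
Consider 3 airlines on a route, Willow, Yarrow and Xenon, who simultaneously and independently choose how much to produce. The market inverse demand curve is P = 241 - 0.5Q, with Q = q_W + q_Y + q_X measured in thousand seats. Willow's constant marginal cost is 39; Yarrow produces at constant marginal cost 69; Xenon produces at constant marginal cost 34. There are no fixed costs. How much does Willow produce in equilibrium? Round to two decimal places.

Willow's profit: π_W = (241 - 0.5Q)q_W - (39q_W). Setting ∂π_W/∂q_W = 0: 202 - q_W - (1/2)(q_Y + q_X) = 0.
Yarrow's profit: π_Y = (241 - 0.5Q)q_Y - (69q_Y). Setting ∂π_Y/∂q_Y = 0: 172 - q_Y - (1/2)(q_W + q_X) = 0.
Xenon's first-order condition: 207 - q_X - (1/2)(q_W + q_Y) = 0.
Summing all 3 equations gives 581 − 2Q = 0, hence Q = 581/2.
Back-substituting: q_W = (202 − 581/4)/(1/2) = 227/2, q_Y = (172 − 581/4)/(1/2) = 107/2, q_X = (207 − 581/4)/(1/2) = 247/2.

113.50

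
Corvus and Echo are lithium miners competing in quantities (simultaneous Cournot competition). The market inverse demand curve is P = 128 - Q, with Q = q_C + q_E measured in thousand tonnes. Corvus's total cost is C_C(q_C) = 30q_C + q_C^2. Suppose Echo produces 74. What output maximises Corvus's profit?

6

With the rival's output fixed at 74, Corvus's profit is π_C = (128 - 74 - q_C)q_C - (30q_C + q_C²) = (54 - q_C)q_C - (30q_C + q_C²).
∂π_C/∂q_C = 24 - 4q_C = 0, so q_C = 6.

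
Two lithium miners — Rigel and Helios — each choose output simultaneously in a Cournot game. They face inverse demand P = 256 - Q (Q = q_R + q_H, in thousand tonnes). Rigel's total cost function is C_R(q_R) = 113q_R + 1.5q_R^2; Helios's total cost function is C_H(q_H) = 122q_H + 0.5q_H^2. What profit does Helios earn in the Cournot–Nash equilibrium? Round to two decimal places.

Rigel's profit: π_R = (256 - Q)q_R - (113q_R + (3/2)q_R²). Setting ∂π_R/∂q_R = 0: 143 - 5q_R - (q_H) = 0.
Helios's profit: π_H = (256 - Q)q_H - (122q_H + (1/2)q_H²). Setting ∂π_H/∂q_H = 0: 134 - 3q_H - (q_R) = 0.
Rearranging gives the reaction functions q_R = (143 - q_H)/5 and q_H = (134 - q_R)/3.
Substituting one into the other gives q_R = 295/14 and q_H = 527/14.
Price P = 256 - 411/7 = 1381/7.
Helios's profit: (1381/7)·(527/14) - 122·(527/14) - (1/2)(527/14)² = 2125.4770.

2125.48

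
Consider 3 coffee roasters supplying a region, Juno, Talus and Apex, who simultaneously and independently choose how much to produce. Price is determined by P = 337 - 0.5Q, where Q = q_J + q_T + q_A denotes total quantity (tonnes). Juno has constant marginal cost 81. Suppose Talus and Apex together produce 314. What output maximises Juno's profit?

With rivals' combined output fixed at 314, Juno's profit is π_J = (337 - (1/2)·314 - (1/2)q_J)q_J - (81q_J) = (180 - (1/2)q_J)q_J - (81q_J).
∂π_J/∂q_J = 99 - q_J = 0, so q_J = 99.

99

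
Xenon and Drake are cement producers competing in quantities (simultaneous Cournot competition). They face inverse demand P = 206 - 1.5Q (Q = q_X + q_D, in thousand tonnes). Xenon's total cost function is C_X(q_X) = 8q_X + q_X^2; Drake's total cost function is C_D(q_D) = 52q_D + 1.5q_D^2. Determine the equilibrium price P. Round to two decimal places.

128.70

Xenon's profit: π_X = (206 - 1.5Q)q_X - (8q_X + q_X²). Setting ∂π_X/∂q_X = 0: 198 - 5q_X - (3/2)(q_D) = 0.
Drake's profit: π_D = (206 - 1.5Q)q_D - (52q_D + (3/2)q_D²). Setting ∂π_D/∂q_D = 0: 154 - 6q_D - (3/2)(q_X) = 0.
Best responses: q_X = (198 - (3/2)q_D)/5, q_D = (154 - (3/2)q_X)/6.
Solving the pair: q_X = 1276/37, q_D = 1892/111.
Total output Q = 51.5315, so price P = 206 - (3/2)·51.5315 = 128.7027.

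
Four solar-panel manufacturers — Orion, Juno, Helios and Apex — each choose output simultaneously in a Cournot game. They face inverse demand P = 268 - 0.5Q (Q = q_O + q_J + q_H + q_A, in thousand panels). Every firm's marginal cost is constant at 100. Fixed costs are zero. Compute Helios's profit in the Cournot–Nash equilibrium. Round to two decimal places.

2257.92

A representative firm's profit is π_i = q_i(268 - 0.5Q) - 100q_i.
First-order condition (treating rivals' output as given): 168 - q_i - (1/2)·Σ_{j≠i} q_j = 0.
With identical firms every q_j equals q_i, so Σ_{j≠i} q_j = 3q_i and 168 = (5/2)q_i, giving q_i = 336/5.
Price P = 268 - (1/2)·(1344/5) = 668/5.
Helios's profit: (668/5 - 100)·(336/5) = 2257.9200.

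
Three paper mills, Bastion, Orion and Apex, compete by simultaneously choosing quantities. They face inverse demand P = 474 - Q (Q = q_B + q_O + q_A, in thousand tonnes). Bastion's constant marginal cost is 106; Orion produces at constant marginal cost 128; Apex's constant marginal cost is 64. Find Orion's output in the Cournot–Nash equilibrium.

65

Bastion's profit: π_B = (474 - Q)q_B - (106q_B). Setting ∂π_B/∂q_B = 0: 368 - 2q_B - (q_O + q_A) = 0.
Orion's profit: π_O = (474 - Q)q_O - (128q_O). Setting ∂π_O/∂q_O = 0: 346 - 2q_O - (q_B + q_A) = 0.
Apex's profit: π_A = (474 - Q)q_A - (64q_A). Setting ∂π_A/∂q_A = 0: 410 - 2q_A - (q_B + q_O) = 0.
Summing all 3 equations gives 1124 − 4Q = 0, hence Q = 281.
Back-substituting: q_B = (368 − 281) = 87, q_O = (346 − 281) = 65, q_A = (410 − 281) = 129.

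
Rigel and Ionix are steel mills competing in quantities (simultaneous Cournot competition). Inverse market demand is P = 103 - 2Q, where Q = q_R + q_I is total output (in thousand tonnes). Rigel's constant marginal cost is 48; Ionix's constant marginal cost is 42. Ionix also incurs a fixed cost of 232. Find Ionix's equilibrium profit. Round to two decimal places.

Rigel's profit: π_R = (103 - 2Q)q_R - (48q_R). Setting ∂π_R/∂q_R = 0: 55 - 4q_R - 2(q_I) = 0.
Ionix's profit: π_I = (103 - 2Q)q_I - (42q_I). Setting ∂π_I/∂q_I = 0: 61 - 4q_I - 2(q_R) = 0.
Best responses: q_R = (55 - 2q_I)/4, q_I = (61 - 2q_R)/4.
Solving the pair: q_R = 49/6, q_I = 67/6.
Price P = 103 - 2·(58/3) = 193/3.
Ionix's profit: (193/3 - 42)·(67/6) - 232 = 313/18.

17.39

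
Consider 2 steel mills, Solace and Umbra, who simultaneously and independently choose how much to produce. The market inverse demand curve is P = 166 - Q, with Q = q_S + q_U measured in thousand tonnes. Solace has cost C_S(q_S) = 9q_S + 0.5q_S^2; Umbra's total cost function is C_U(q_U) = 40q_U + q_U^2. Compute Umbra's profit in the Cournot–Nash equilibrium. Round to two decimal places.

Solace's profit: π_S = (166 - Q)q_S - (9q_S + (1/2)q_S²). Setting ∂π_S/∂q_S = 0: 157 - 3q_S - (q_U) = 0.
Umbra's profit: π_U = (166 - Q)q_U - (40q_U + q_U²). Setting ∂π_U/∂q_U = 0: 126 - 4q_U - (q_S) = 0.
Best responses: q_S = (157 - q_U)/3, q_U = (126 - q_S)/4.
Solving the pair: q_S = 502/11, q_U = 221/11.
Price P = 166 - 723/11 = 1103/11.
Umbra's profit: (1103/11)·(221/11) - 40·(221/11) - (221/11)² = 807.2893.

807.29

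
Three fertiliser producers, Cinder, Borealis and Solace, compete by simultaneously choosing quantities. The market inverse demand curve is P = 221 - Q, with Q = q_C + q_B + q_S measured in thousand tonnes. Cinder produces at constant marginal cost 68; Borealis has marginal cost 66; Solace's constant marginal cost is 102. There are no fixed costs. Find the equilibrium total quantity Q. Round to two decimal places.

Cinder's profit: π_C = (221 - Q)q_C - (68q_C). Setting ∂π_C/∂q_C = 0: 153 - 2q_C - (q_B + q_S) = 0.
Borealis's first-order condition: 155 - 2q_B - (q_C + q_S) = 0.
Solace's profit: π_S = (221 - Q)q_S - (102q_S). Setting ∂π_S/∂q_S = 0: 119 - 2q_S - (q_C + q_B) = 0.
Adding the 3 conditions: 427 − 2Q − 2Q = 0, i.e. Q = 427/4.
Back-substituting: q_C = (153 − 427/4) = 185/4, q_B = (155 − 427/4) = 193/4, q_S = (119 − 427/4) = 49/4.
Total output Q = 185/4 + 193/4 + 49/4 = 427/4.

106.75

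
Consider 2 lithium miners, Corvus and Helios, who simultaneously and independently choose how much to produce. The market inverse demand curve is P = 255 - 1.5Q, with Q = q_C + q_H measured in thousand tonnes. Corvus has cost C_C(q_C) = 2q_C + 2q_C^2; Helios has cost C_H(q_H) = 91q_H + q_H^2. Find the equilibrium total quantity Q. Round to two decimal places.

Corvus's profit: π_C = (255 - 1.5Q)q_C - (2q_C + 2q_C²). Setting ∂π_C/∂q_C = 0: 253 - 7q_C - (3/2)(q_H) = 0.
Helios's profit: π_H = (255 - 1.5Q)q_H - (91q_H + q_H²). Setting ∂π_H/∂q_H = 0: 164 - 5q_H - (3/2)(q_C) = 0.
So q_C = (253 - (3/2)q_H)/7 and q_H = (164 - (3/2)q_C)/5.
Substituting one into the other gives q_C = 31.1145 and q_H = 23.4656.
Total output Q = 31.1145 + 23.4656 = 54.5802.

54.58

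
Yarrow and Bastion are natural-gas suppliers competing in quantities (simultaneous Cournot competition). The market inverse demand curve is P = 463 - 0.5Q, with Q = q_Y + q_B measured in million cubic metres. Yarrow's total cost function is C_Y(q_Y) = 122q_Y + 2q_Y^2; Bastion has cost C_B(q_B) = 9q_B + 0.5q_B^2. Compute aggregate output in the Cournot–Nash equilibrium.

262

Yarrow's profit: π_Y = (463 - 0.5Q)q_Y - (122q_Y + 2q_Y²). Setting ∂π_Y/∂q_Y = 0: 341 - 5q_Y - (1/2)(q_B) = 0.
Bastion's profit: π_B = (463 - 0.5Q)q_B - (9q_B + (1/2)q_B²). Setting ∂π_B/∂q_B = 0: 454 - 2q_B - (1/2)(q_Y) = 0.
Rearranging gives the reaction functions q_Y = (341 - (1/2)q_B)/5 and q_B = (454 - (1/2)q_Y)/2.
Substituting one into the other gives q_Y = 140/3 and q_B = 646/3.
Total output Q = 140/3 + 646/3 = 262.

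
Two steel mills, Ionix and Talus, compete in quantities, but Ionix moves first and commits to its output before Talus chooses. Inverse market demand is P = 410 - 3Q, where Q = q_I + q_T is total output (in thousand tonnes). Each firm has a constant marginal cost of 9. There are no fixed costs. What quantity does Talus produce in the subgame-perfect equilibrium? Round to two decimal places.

The follower Talus best-responds to any q_I: π_T = (410 - 3Q)q_T - 9q_T.
Follower FOC: 401 - 3q_I - 6q_T = 0, so q_T(q_I) = (401 - 3q_I)/6.
The leader anticipates this reaction. Substituting into P = 410 - 3Q gives P = 419/2 - (3/2)q_I, so π_I = (419/2 - (3/2)q_I)q_I - 9q_I.
The leader's first-order condition 401/2 - 3q_I = 0 yields q_I = 401/6.
Then q_T = (401 - 3·(401/6))/6 = 401/12.

33.42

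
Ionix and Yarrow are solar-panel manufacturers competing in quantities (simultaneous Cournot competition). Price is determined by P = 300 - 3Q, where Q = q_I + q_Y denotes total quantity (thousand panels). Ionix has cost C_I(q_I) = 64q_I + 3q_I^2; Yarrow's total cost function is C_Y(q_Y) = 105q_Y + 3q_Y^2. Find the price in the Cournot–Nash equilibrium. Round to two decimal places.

213.80

Ionix's profit: π_I = (300 - 3Q)q_I - (64q_I + 3q_I²). Setting ∂π_I/∂q_I = 0: 236 - 12q_I - 3(q_Y) = 0.
Yarrow's profit: π_Y = (300 - 3Q)q_Y - (105q_Y + 3q_Y²). Setting ∂π_Y/∂q_Y = 0: 195 - 12q_Y - 3(q_I) = 0.
Best responses: q_I = (236 - 3q_Y)/12, q_Y = (195 - 3q_I)/12.
Substituting one into the other gives q_I = 749/45 and q_Y = 544/45.
Total output Q = 431/15, so price P = 300 - 3·(431/15) = 1069/5.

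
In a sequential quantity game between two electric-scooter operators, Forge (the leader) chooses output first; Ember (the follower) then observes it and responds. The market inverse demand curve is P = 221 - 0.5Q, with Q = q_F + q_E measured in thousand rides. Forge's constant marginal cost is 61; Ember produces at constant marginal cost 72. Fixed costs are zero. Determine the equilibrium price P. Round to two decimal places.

103.75

Solve by backward induction. Given q_F, the follower Ember maximises π_E = (221 - (1/2)q_F - (1/2)q_E)q_E - 72q_E.
∂π_E/∂q_E = 149 - (1/2)q_F - q_E = 0 gives the reaction function q_E = (149 - (1/2)q_F).
The leader anticipates this reaction. Substituting into P = 221 - 0.5Q gives P = 293/2 - (1/4)q_F, so π_F = (293/2 - (1/4)q_F)q_F - 61q_F.
The leader's first-order condition 171/2 - (1/2)q_F = 0 yields q_F = 171.
Then q_E = (149 - (1/2)·171) = 127/2.
Total output Q = 469/2, so price P = 221 - (1/2)·(469/2) = 415/4.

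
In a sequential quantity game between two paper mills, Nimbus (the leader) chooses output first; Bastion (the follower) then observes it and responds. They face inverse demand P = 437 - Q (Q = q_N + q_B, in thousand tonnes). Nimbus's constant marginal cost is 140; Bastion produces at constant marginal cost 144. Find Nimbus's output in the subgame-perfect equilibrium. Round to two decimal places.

150.50

The follower Bastion best-responds to any q_N: π_B = (437 - Q)q_B - 144q_B.
∂π_B/∂q_B = 293 - q_N - 2q_B = 0 gives the reaction function q_B = (293 - q_N)/2.
Nimbus substitutes q_B(q_N) into its own profit: π_N = q_N(437 - q_N - (293 - q_N)/2) - 140q_N = (581/2 - (1/2)q_N)q_N - 140q_N.
The leader's first-order condition 301/2 - q_N = 0 yields q_N = 301/2.
Then q_B = (293 - 301/2)/2 = 285/4.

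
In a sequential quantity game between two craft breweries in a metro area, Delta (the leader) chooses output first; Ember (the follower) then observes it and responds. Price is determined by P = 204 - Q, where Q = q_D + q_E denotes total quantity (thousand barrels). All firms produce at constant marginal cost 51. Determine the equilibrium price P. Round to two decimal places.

89.25

The follower Ember best-responds to any q_D: π_E = (204 - Q)q_E - 51q_E.
Setting the follower's marginal profit to zero, 153 - q_D - 2q_E = 0, i.e. q_E = (153 - q_D)/2.
Delta substitutes q_E(q_D) into its own profit: π_D = q_D(204 - q_D - (153 - q_D)/2) - 51q_D = (255/2 - (1/2)q_D)q_D - 51q_D.
The leader's first-order condition 153/2 - q_D = 0 yields q_D = 153/2.
Then q_E = (153 - 153/2)/2 = 153/4.
Total output Q = 459/4, so price P = 204 - 459/4 = 357/4.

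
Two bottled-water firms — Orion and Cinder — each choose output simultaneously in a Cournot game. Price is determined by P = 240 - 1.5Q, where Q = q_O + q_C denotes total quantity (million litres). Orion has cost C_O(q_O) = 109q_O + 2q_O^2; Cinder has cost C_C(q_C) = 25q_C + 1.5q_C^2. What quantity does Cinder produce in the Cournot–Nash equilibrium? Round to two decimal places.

32.92

Orion's profit: π_O = (240 - 1.5Q)q_O - (109q_O + 2q_O²). Setting ∂π_O/∂q_O = 0: 131 - 7q_O - (3/2)(q_C) = 0.
Cinder's first-order condition: 215 - 6q_C - (3/2)(q_O) = 0.
Rearranging gives the reaction functions q_O = (131 - (3/2)q_C)/7 and q_C = (215 - (3/2)q_O)/6.
Solving the pair: q_O = 618/53, q_C = 32.9182.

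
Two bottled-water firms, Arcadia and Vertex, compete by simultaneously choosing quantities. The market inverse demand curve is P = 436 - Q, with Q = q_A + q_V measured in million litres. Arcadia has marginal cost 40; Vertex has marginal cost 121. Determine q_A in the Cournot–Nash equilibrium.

Arcadia's profit: π_A = (436 - Q)q_A - (40q_A). Setting ∂π_A/∂q_A = 0: 396 - 2q_A - (q_V) = 0.
Vertex's profit: π_V = (436 - Q)q_V - (121q_V). Setting ∂π_V/∂q_V = 0: 315 - 2q_V - (q_A) = 0.
So q_A = (396 - q_V)/2 and q_V = (315 - q_A)/2.
Substituting one into the other gives q_A = 159 and q_V = 78.

159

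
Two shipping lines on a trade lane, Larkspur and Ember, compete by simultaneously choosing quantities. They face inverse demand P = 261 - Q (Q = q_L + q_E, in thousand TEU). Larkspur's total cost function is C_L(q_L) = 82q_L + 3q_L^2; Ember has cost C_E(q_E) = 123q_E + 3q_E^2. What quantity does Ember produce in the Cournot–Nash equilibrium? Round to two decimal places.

Larkspur's profit: π_L = (261 - Q)q_L - (82q_L + 3q_L²). Setting ∂π_L/∂q_L = 0: 179 - 8q_L - (q_E) = 0.
Ember's profit: π_E = (261 - Q)q_E - (123q_E + 3q_E²). Setting ∂π_E/∂q_E = 0: 138 - 8q_E - (q_L) = 0.
So q_L = (179 - q_E)/8 and q_E = (138 - q_L)/8.
Solving the pair: q_L = 1294/63, q_E = 925/63.

14.68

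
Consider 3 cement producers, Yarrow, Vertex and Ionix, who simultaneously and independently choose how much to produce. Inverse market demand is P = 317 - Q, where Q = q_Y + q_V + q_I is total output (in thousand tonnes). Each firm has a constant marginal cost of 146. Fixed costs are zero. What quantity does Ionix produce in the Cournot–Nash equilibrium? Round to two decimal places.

42.75

A representative firm's profit is π_i = q_i(317 - Q) - 146q_i.
First-order condition (treating rivals' output as given): 171 - 2q_i - Σ_{j≠i} q_j = 0.
With identical firms every q_j equals q_i, so Σ_{j≠i} q_j = 2q_i and 171 = 4q_i, giving q_i = 171/4.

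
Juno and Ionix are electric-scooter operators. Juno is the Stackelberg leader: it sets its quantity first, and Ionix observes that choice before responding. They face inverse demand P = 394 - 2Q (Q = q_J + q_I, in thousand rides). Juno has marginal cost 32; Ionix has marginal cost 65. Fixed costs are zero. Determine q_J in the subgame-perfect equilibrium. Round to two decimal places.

98.75

Solve by backward induction. Given q_J, the follower Ionix maximises π_I = (394 - 2q_J - 2q_I)q_I - 65q_I.
Setting the follower's marginal profit to zero, 329 - 2q_J - 4q_I = 0, i.e. q_I = (329 - 2q_J)/4.
The leader anticipates this reaction. Substituting into P = 394 - 2Q gives P = 459/2 - q_J, so π_J = (459/2 - q_J)q_J - 32q_J.
Leader FOC: 395/2 - 2q_J = 0, so q_J = 395/4.
Then q_I = (329 - 2·(395/4))/4 = 263/8.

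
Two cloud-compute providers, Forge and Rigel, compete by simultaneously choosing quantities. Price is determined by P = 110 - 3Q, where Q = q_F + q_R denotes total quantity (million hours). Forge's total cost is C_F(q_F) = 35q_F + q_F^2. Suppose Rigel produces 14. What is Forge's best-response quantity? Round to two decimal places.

4.13

With the rival's output fixed at 14, Forge's profit is π_F = (110 - 3·14 - 3q_F)q_F - (35q_F + q_F²) = (68 - 3q_F)q_F - (35q_F + q_F²).
∂π_F/∂q_F = 33 - 8q_F = 0, so q_F = 33/8.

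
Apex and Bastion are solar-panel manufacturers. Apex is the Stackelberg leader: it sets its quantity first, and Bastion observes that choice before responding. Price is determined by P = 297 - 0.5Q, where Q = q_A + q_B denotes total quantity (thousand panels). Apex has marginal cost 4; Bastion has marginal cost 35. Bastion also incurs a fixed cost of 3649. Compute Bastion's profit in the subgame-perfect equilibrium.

1351

The follower Bastion best-responds to any q_A: π_B = (297 - 0.5Q)q_B - 35q_B.
Follower FOC: 262 - (1/2)q_A - q_B = 0, so q_B(q_A) = (262 - (1/2)q_A).
The leader anticipates this reaction. Substituting into P = 297 - 0.5Q gives P = 166 - (1/4)q_A, so π_A = (166 - (1/4)q_A)q_A - 4q_A.
Leader FOC: 162 - (1/2)q_A = 0, so q_A = 324.
Then q_B = (262 - (1/2)·324) = 100.
Price P = 297 - (1/2)·424 = 85.
Bastion's profit: (85 - 35)·100 - 3649 = 1351.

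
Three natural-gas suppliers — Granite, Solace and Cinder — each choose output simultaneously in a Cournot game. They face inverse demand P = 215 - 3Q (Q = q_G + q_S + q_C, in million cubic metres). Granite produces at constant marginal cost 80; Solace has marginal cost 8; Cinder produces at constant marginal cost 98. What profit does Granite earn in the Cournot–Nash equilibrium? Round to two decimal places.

136.69

Granite's profit: π_G = (215 - 3Q)q_G - (80q_G). Setting ∂π_G/∂q_G = 0: 135 - 6q_G - 3(q_S + q_C) = 0.
Solace's first-order condition: 207 - 6q_S - 3(q_G + q_C) = 0.
Cinder's profit: π_C = (215 - 3Q)q_C - (98q_C). Setting ∂π_C/∂q_C = 0: 117 - 6q_C - 3(q_G + q_S) = 0.
Summing all 3 equations gives 459 − 12Q = 0, hence Q = 153/4.
Back-substituting: q_G = (135 − 459/4)/3 = 27/4, q_S = (207 − 459/4)/3 = 123/4, q_C = (117 − 459/4)/3 = 3/4.
Price P = 215 - 3·(153/4) = 401/4.
Granite's profit: (401/4 - 80)·(27/4) = 136.6875.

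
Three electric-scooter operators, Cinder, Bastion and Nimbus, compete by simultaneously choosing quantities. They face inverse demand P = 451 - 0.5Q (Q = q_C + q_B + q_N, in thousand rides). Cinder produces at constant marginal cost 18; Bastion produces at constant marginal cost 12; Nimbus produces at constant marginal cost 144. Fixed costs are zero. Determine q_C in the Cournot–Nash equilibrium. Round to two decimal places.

276.50

Cinder's profit: π_C = (451 - 0.5Q)q_C - (18q_C). Setting ∂π_C/∂q_C = 0: 433 - q_C - (1/2)(q_B + q_N) = 0.
Bastion's first-order condition: 439 - q_B - (1/2)(q_C + q_N) = 0.
Nimbus's first-order condition: 307 - q_N - (1/2)(q_C + q_B) = 0.
Summing all 3 equations gives 1179 − 2Q = 0, hence Q = 1179/2.
Back-substituting: q_C = (433 − 1179/4)/(1/2) = 553/2, q_B = (439 − 1179/4)/(1/2) = 577/2, q_N = (307 − 1179/4)/(1/2) = 49/2.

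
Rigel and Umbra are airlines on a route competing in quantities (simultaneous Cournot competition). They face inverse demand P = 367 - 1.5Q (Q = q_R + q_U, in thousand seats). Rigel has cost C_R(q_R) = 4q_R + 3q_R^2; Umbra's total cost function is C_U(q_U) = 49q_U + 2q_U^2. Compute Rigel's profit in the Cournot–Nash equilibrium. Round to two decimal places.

5194.45

Rigel's profit: π_R = (367 - 1.5Q)q_R - (4q_R + 3q_R²). Setting ∂π_R/∂q_R = 0: 363 - 9q_R - (3/2)(q_U) = 0.
Umbra's profit: π_U = (367 - 1.5Q)q_U - (49q_U + 2q_U²). Setting ∂π_U/∂q_U = 0: 318 - 7q_U - (3/2)(q_R) = 0.
So q_R = (363 - (3/2)q_U)/9 and q_U = (318 - (3/2)q_R)/7.
Solving the pair: q_R = 33.9753, q_U = 1030/27.
Price P = 367 - (3/2)·72.1235 = 258.8148.
Rigel's profit: 258.8148·33.9753 - 4·33.9753 - 3·33.9753² = 5194.4472.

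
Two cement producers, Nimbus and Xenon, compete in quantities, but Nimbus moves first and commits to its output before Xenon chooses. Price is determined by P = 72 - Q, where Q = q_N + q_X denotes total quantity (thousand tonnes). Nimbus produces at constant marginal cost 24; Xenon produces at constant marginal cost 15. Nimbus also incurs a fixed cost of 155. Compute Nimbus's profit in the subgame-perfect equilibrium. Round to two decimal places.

35.13

The follower Xenon best-responds to any q_N: π_X = (72 - Q)q_X - 15q_X.
Follower FOC: 57 - q_N - 2q_X = 0, so q_X(q_N) = (57 - q_N)/2.
The leader anticipates this reaction. Substituting into P = 72 - Q gives P = 87/2 - (1/2)q_N, so π_N = (87/2 - (1/2)q_N)q_N - 24q_N.
Leader FOC: 39/2 - q_N = 0, so q_N = 39/2.
Then q_X = (57 - 39/2)/2 = 75/4.
Price P = 72 - 153/4 = 135/4.
Nimbus's profit: (135/4 - 24)·(39/2) - 155 = 281/8.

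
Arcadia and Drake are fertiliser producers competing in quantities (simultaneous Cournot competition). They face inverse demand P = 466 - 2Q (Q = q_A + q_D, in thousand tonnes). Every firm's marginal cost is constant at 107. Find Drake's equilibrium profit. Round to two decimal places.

Each firm earns π_i = (466 - 2Q)q_i - 107q_i.
Setting ∂π_i/∂q_i = 0 with rivals' quantities fixed: 359 - 4q_i - 2q_j = 0.
With identical firms every q_j equals q_i, so q_j = q_i and 359 = 6q_i, giving q_i = 359/6.
Price P = 466 - 2·(359/3) = 680/3.
Drake's profit: (680/3 - 107)·(359/6) = 7160.0556.

7160.06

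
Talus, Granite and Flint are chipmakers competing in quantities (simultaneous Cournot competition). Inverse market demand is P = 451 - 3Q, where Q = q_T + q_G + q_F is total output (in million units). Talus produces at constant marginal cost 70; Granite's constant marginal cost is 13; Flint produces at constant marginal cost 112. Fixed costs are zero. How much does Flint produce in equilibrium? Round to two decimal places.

Talus's profit: π_T = (451 - 3Q)q_T - (70q_T). Setting ∂π_T/∂q_T = 0: 381 - 6q_T - 3(q_G + q_F) = 0.
Granite's first-order condition: 438 - 6q_G - 3(q_T + q_F) = 0.
Flint's first-order condition: 339 - 6q_F - 3(q_T + q_G) = 0.
Summing all 3 equations gives 1158 − 12Q = 0, hence Q = 193/2.
Back-substituting: q_T = (381 − 579/2)/3 = 61/2, q_G = (438 − 579/2)/3 = 99/2, q_F = (339 − 579/2)/3 = 33/2.

16.50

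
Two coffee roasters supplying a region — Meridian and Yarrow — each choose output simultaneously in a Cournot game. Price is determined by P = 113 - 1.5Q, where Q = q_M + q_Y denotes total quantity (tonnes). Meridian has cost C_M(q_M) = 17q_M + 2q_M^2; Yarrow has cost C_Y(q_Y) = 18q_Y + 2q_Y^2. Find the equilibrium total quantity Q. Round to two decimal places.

Meridian's profit: π_M = (113 - 1.5Q)q_M - (17q_M + 2q_M²). Setting ∂π_M/∂q_M = 0: 96 - 7q_M - (3/2)(q_Y) = 0.
Yarrow's first-order condition: 95 - 7q_Y - (3/2)(q_M) = 0.
Rearranging gives the reaction functions q_M = (96 - (3/2)q_Y)/7 and q_Y = (95 - (3/2)q_M)/7.
Substituting one into the other gives q_M = 11.3262 and q_Y = 11.1444.
Total output Q = 11.3262 + 11.1444 = 382/17.

22.47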